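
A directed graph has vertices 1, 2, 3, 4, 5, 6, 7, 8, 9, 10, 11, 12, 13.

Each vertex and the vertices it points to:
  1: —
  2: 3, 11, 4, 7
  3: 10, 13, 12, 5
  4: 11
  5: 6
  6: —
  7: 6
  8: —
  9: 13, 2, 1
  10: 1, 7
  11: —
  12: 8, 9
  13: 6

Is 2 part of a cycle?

Yes

2 is on a cycle iff 2 can reach itself via ≥1 edge.
2 → 3 → 12 → 9 → 2 — yes.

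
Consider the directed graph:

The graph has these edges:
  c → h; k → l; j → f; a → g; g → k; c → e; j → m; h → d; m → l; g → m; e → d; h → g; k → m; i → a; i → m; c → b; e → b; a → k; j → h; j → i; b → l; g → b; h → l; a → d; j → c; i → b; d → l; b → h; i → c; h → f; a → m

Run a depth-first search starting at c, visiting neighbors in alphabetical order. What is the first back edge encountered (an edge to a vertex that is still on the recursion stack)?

DFS from c (visiting neighbors in alphabetical order); mark gray on enter, black on exit:
c gray
  b gray
    h gray
      d gray
        l gray
        l black
      d black
      f gray
      f black
      g gray
        g→b: b is gray → back edge
First back edge: g → b.

g->b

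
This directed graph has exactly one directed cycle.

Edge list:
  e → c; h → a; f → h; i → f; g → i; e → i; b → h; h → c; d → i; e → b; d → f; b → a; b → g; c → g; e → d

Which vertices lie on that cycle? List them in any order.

c, f, g, h, i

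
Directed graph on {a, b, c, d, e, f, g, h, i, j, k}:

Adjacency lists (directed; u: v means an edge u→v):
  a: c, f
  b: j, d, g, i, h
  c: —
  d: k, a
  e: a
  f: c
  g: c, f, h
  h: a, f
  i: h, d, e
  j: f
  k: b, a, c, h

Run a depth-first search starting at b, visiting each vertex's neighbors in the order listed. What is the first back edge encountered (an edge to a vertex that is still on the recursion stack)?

k→b

DFS from b (visiting each vertex's neighbors in the order listed); mark gray on enter, black on exit:
b gray
  j gray
    f gray
      c gray
      c black
    f black
  j black
  d gray
    k gray
      k→b: b is gray → back edge
First back edge: k → b.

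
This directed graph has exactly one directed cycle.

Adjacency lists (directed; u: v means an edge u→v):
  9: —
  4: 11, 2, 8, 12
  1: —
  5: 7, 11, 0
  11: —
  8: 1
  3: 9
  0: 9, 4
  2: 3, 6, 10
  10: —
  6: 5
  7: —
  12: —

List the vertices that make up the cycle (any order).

0, 2, 4, 5, 6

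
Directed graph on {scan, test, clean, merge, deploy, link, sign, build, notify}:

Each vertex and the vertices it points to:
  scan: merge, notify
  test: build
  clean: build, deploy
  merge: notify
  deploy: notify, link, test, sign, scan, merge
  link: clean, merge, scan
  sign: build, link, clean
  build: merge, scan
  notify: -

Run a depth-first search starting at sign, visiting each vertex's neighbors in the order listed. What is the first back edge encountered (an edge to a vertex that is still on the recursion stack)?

deploy→link

DFS from sign (visiting each vertex's neighbors in the order listed); mark gray on enter, black on exit:
sign gray
  build gray
    merge gray
      notify gray
      notify black
    merge black
    scan gray
      scan→merge: merge black — skip
      scan→notify: notify black — skip
    scan black
  build black
  link gray
    clean gray
      clean→build: build black — skip
      deploy gray
        deploy→notify: notify black — skip
        deploy→link: link is gray → back edge
First back edge: deploy → link.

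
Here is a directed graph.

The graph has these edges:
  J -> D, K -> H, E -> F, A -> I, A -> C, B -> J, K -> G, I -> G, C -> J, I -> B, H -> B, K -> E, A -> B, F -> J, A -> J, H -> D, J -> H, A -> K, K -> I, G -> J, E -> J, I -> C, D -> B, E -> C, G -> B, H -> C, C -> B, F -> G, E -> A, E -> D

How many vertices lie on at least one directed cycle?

8

A vertex is on a directed cycle iff it belongs to a strongly connected component of size ≥ 2 (or has a self-loop).
The vertices on cycles are {A, B, C, D, E, H, J, K} — 8 in total.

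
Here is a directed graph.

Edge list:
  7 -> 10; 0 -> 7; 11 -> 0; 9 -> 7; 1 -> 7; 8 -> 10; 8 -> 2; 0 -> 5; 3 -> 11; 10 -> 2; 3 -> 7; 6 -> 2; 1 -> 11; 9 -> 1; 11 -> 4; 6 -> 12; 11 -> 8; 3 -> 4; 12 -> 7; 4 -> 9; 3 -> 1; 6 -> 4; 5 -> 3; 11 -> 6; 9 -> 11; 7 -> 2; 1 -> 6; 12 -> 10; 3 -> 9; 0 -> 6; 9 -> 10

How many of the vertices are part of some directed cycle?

A vertex is on a directed cycle iff it belongs to a strongly connected component of size ≥ 2 (or has a self-loop).
The vertices on cycles are {0, 1, 3, 4, 5, 6, 9, 11} — 8 in total.

8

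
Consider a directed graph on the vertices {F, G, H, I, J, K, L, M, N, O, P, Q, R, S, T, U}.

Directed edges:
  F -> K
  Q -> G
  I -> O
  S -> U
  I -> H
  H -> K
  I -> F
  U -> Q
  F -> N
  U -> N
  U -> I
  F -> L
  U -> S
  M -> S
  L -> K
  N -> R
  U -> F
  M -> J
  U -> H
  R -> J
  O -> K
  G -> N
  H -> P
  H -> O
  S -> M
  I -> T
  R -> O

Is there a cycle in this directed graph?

Yes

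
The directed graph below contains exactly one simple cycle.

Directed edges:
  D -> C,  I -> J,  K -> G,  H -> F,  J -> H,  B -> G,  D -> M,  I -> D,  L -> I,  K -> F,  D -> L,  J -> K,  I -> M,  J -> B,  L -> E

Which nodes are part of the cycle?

DFS with gray/black marking from D:
D gray
  C gray
  C black
  M gray
  M black
  L gray
    I gray
      J gray
        B gray
          G gray
          G black
        B black
        H gray
          F gray
          F black
        H black
        K gray
          K→G: G black — skip
          K→F: F black — skip
        K black
      J black
      I→M: M black — skip
      I→D: D is gray → back edge
Back edge closes the cycle D → L → I → D; its vertices are {D, I, L}.

D, I, L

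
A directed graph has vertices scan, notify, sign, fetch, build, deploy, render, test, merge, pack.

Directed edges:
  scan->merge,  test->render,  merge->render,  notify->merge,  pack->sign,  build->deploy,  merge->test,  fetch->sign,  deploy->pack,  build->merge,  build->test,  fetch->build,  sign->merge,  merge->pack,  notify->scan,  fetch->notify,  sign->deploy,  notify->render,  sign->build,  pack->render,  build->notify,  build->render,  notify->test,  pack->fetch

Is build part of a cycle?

Yes

build is on a cycle iff build can reach itself via ≥1 edge.
build → deploy → pack → fetch → build — yes.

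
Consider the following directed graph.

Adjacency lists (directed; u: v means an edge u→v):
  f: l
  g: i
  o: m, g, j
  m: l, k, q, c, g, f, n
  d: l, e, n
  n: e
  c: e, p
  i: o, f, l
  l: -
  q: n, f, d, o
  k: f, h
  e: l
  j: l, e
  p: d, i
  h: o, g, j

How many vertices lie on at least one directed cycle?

A vertex is on a directed cycle iff it belongs to a strongly connected component of size ≥ 2 (or has a self-loop).
The vertices on cycles are {c, g, h, i, k, m, o, p, q} — 9 in total.

9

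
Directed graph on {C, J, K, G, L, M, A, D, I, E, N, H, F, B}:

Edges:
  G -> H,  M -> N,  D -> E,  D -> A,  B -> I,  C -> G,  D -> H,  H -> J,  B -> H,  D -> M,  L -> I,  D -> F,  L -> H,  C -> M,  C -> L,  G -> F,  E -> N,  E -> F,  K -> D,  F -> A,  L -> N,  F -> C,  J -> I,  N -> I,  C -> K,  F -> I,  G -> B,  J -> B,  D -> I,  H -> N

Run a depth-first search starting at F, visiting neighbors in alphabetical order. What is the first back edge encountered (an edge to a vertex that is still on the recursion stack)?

J->B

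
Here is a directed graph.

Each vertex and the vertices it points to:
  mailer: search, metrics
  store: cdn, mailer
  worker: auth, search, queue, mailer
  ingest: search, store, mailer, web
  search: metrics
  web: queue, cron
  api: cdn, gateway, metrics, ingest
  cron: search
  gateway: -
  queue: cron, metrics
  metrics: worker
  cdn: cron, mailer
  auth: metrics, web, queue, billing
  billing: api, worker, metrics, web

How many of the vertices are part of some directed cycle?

13

A vertex is on a directed cycle iff it belongs to a strongly connected component of size ≥ 2 (or has a self-loop).
The vertices on cycles are {api, cdn, web, auth, cron, queue, store, ingest, mailer, search, worker, billing, metrics} — 13 in total.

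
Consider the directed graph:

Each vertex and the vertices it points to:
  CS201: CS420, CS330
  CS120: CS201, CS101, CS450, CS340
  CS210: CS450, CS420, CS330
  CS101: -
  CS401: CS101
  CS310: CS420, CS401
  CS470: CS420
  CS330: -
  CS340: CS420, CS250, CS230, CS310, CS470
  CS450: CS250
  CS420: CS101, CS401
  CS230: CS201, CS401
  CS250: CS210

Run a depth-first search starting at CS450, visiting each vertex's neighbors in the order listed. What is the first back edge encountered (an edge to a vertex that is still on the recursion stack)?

CS210→CS450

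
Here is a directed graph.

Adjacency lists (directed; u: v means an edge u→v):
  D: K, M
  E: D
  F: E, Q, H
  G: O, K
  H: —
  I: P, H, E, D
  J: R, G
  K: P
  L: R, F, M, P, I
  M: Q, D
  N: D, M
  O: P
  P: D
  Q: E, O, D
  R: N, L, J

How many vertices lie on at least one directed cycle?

10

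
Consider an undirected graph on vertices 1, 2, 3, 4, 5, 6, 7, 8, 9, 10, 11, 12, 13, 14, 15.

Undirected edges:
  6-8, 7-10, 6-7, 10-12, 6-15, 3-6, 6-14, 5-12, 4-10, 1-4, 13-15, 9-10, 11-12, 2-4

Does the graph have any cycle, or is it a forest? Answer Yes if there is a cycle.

No

DFS, tracking each vertex's parent; an edge to a visited non-parent vertex closes a cycle.
Start from 6:
visit 6 (parent –)
  visit 8 (parent 6)
    8–6: parent, skip
  visit 3 (parent 6)
    3–6: parent, skip
  visit 15 (parent 6)
    15–6: parent, skip
    visit 13 (parent 15)
      13–15: parent, skip
  visit 14 (parent 6)
    14–6: parent, skip
  visit 7 (parent 6)
    visit 10 (parent 7)
      visit 9 (parent 10)
        9–10: parent, skip
      10–7: parent, skip
      visit 12 (parent 10)
        visit 5 (parent 12)
          5–12: parent, skip
        visit 11 (parent 12)
          11–12: parent, skip
        12–10: parent, skip
      visit 4 (parent 10)
        visit 2 (parent 4)
          2–4: parent, skip
        visit 1 (parent 4)
          1–4: parent, skip
        4–10: parent, skip
    7–6: parent, skip
No non-parent visited neighbor found — the graph is a forest.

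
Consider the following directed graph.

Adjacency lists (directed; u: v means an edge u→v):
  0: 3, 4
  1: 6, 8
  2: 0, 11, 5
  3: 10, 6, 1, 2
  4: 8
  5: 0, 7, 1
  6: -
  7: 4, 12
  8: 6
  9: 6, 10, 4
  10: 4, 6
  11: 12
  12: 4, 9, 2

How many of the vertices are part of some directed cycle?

7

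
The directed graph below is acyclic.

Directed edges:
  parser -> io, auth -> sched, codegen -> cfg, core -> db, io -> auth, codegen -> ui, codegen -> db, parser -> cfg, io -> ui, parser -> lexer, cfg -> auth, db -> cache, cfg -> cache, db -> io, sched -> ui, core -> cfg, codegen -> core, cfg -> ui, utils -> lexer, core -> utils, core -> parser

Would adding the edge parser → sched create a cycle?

Adding parser→sched creates a cycle iff sched can already reach parser.
Explore from sched: no path reaches parser. The graph stays acyclic.

No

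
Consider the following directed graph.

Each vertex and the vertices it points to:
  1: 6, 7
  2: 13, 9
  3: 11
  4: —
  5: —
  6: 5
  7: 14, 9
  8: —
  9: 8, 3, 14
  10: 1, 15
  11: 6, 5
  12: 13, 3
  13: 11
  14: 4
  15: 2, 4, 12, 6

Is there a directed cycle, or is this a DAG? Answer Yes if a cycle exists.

DFS with white/gray/black marking, starting from 3:
3 gray
  11 gray
    6 gray
      5 gray
      5 black
    6 black
    11→5: 5 black — skip
  11 black
3 black
1 gray
  1→6: 6 black — skip
  7 gray
    14 gray
      4 gray
      4 black
    14 black
    9 gray
      8 gray
      8 black
      9→3: 3 black — skip
      9→14: 14 black — skip
    9 black
  7 black
1 black
2 gray
  13 gray
    13→11: 11 black — skip
  13 black
  2→9: 9 black — skip
2 black
10 gray
  10→1: 1 black — skip
  15 gray
    15→2: 2 black — skip
    15→4: 4 black — skip
    12 gray
      12→13: 13 black — skip
      12→3: 3 black — skip
    12 black
    15→6: 6 black — skip
  15 black
10 black
Every edge goes to a white or black vertex — no back edge, so the graph is acyclic.

No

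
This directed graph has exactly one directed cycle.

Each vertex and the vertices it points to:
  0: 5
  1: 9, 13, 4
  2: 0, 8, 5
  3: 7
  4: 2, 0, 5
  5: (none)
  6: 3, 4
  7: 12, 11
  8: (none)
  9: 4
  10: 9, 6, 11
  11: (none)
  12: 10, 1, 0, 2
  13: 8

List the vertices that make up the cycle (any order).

DFS with gray/black marking from 12:
12 gray
  10 gray
    9 gray
      4 gray
        2 gray
          0 gray
            5 gray
            5 black
          0 black
          8 gray
          8 black
          2→5: 5 black — skip
        2 black
        4→0: 0 black — skip
        4→5: 5 black — skip
      4 black
    9 black
    6 gray
      3 gray
        7 gray
          7→12: 12 is gray → back edge
Back edge closes the cycle 12 → 10 → 6 → 3 → 7 → 12; its vertices are {3, 6, 7, 10, 12}.

3, 6, 7, 10, 12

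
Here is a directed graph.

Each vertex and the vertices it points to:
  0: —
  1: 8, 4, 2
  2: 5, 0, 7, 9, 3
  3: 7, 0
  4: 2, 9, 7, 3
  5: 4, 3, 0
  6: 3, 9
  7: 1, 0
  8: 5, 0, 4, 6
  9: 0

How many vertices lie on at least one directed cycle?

A vertex is on a directed cycle iff it belongs to a strongly connected component of size ≥ 2 (or has a self-loop).
The vertices on cycles are {1, 2, 3, 4, 5, 6, 7, 8} — 8 in total.

8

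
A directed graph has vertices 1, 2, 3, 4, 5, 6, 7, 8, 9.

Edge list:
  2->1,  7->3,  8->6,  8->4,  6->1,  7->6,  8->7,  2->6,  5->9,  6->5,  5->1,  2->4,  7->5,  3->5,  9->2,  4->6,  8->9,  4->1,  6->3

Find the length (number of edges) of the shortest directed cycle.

For each vertex v, BFS finds the shortest path from v back to v.
The shortest such closed walk is 9 → 2 → 6 → 5 → 9, length 4.

4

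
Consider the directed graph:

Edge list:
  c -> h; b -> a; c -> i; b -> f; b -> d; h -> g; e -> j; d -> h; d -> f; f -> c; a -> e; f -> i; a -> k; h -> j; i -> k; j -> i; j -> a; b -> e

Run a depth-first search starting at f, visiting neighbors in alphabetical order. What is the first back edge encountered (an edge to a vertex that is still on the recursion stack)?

e->j

DFS from f (visiting neighbors in alphabetical order); mark gray on enter, black on exit:
f gray
  c gray
    h gray
      g gray
      g black
      j gray
        a gray
          e gray
            e→j: j is gray → back edge
First back edge: e → j.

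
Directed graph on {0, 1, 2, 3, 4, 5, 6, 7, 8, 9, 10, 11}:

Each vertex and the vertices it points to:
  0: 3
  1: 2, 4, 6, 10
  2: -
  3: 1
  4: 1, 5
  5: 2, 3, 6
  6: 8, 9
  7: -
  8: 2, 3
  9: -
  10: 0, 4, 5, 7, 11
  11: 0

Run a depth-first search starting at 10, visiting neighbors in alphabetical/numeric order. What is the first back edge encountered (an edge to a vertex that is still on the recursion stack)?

4->1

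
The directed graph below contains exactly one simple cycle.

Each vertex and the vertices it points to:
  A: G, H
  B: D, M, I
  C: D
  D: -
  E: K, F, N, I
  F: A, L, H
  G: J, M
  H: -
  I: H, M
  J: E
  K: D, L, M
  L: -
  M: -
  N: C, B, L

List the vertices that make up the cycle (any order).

A, E, F, G, J

DFS with gray/black marking from E:
E gray
  K gray
    D gray
    D black
    L gray
    L black
    M gray
    M black
  K black
  F gray
    A gray
      G gray
        J gray
          J→E: E is gray → back edge
Back edge closes the cycle E → F → A → G → J → E; its vertices are {A, E, F, G, J}.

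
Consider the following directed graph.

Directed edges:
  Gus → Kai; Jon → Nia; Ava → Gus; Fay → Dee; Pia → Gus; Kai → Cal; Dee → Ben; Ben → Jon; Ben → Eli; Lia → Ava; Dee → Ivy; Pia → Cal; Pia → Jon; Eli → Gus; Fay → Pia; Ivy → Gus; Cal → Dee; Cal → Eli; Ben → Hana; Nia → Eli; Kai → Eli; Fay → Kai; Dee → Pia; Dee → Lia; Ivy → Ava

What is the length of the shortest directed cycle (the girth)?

3

For each vertex v, BFS finds the shortest path from v back to v.
The shortest such closed walk is Dee → Pia → Cal → Dee, length 3.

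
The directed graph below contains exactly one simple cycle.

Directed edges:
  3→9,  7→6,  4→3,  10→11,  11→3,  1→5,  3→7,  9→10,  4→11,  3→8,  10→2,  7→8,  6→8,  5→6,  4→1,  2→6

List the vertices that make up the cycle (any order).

3, 9, 10, 11

DFS with gray/black marking from 11:
11 gray
  3 gray
    9 gray
      10 gray
        2 gray
          6 gray
            8 gray
            8 black
          6 black
        2 black
        10→11: 11 is gray → back edge
Back edge closes the cycle 11 → 3 → 9 → 10 → 11; its vertices are {3, 9, 10, 11}.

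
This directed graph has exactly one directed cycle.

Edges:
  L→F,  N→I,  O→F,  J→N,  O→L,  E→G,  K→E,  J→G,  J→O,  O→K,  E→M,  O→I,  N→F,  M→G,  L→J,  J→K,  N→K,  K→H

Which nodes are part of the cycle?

J, L, O

DFS with gray/black marking from J:
J gray
  K gray
    E gray
      M gray
        G gray
        G black
      M black
      E→G: G black — skip
    E black
    H gray
    H black
  K black
  J→G: G black — skip
  O gray
    L gray
      L→J: J is gray → back edge
Back edge closes the cycle J → O → L → J; its vertices are {J, L, O}.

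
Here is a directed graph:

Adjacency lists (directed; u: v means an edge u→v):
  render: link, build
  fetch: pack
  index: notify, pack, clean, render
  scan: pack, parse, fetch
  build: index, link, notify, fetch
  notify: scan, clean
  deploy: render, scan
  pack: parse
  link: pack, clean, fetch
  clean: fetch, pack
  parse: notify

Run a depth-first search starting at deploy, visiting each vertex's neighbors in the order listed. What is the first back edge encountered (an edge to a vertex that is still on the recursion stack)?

DFS from deploy (visiting each vertex's neighbors in the order listed); mark gray on enter, black on exit:
deploy gray
  render gray
    link gray
      pack gray
        parse gray
          notify gray
            scan gray
              scan→pack: pack is gray → back edge
First back edge: scan → pack.

scan->pack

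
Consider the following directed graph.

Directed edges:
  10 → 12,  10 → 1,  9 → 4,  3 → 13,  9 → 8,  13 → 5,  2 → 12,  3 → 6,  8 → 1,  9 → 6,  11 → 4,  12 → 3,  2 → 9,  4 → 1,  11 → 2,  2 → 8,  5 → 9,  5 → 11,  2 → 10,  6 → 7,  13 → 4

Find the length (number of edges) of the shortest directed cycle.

For each vertex v, BFS finds the shortest path from v back to v.
The shortest such closed walk is 2 → 12 → 3 → 13 → 5 → 11 → 2, length 6.

6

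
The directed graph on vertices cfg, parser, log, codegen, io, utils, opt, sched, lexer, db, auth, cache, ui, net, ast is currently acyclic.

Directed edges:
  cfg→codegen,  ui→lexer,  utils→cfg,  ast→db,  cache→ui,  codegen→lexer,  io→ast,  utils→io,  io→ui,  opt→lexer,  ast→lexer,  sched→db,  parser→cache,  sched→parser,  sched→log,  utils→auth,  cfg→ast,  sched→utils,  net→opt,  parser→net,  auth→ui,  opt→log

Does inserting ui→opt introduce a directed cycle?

Adding ui→opt creates a cycle iff opt can already reach ui.
Explore from opt: no path reaches ui. The graph stays acyclic.

No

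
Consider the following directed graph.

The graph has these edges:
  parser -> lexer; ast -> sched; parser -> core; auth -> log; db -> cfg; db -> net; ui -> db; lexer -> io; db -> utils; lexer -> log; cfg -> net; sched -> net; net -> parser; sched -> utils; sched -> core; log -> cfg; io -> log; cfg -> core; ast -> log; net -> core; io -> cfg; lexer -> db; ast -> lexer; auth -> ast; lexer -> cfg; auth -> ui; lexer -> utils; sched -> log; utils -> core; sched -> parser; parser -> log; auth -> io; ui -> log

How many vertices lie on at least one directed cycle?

7

A vertex is on a directed cycle iff it belongs to a strongly connected component of size ≥ 2 (or has a self-loop).
The vertices on cycles are {db, io, cfg, log, net, lexer, parser} — 7 in total.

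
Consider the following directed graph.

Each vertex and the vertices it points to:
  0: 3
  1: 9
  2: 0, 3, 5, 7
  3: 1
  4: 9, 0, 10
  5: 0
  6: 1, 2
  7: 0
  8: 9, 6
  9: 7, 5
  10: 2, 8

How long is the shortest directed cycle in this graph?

For each vertex v, BFS finds the shortest path from v back to v.
The shortest such closed walk is 1 → 9 → 7 → 0 → 3 → 1, length 5.

5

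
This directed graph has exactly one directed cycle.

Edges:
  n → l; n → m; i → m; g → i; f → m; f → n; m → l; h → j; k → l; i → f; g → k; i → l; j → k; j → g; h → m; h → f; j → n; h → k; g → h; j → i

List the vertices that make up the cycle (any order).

DFS with gray/black marking from h:
h gray
  j gray
    i gray
      l gray
      l black
      f gray
        n gray
          m gray
            m→l: l black — skip
          m black
          n→l: l black — skip
        n black
        f→m: m black — skip
      f black
      i→m: m black — skip
    i black
    k gray
      k→l: l black — skip
    k black
    g gray
      g→k: k black — skip
      g→i: i black — skip
      g→h: h is gray → back edge
Back edge closes the cycle h → j → g → h; its vertices are {g, h, j}.

g, h, j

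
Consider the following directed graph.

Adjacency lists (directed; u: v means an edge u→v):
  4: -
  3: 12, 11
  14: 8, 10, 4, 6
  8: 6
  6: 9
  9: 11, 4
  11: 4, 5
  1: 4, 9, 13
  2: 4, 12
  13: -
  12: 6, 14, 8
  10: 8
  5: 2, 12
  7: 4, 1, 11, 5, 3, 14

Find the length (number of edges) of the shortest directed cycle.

5

For each vertex v, BFS finds the shortest path from v back to v.
The shortest such closed walk is 5 → 12 → 6 → 9 → 11 → 5, length 5.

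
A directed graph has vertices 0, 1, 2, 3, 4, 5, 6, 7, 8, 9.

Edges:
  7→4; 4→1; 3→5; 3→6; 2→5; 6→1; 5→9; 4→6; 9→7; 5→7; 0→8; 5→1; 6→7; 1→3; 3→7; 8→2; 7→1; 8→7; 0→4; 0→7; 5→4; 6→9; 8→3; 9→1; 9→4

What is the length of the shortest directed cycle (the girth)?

3

For each vertex v, BFS finds the shortest path from v back to v.
The shortest such closed walk is 3 → 7 → 1 → 3, length 3.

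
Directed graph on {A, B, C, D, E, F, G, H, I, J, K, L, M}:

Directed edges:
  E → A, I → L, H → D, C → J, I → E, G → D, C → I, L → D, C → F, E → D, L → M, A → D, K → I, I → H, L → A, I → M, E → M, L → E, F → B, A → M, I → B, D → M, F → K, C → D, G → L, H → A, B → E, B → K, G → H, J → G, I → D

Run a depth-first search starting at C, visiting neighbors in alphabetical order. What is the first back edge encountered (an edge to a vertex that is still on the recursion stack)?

I→B

DFS from C (visiting neighbors in alphabetical order); mark gray on enter, black on exit:
C gray
  D gray
    M gray
    M black
  D black
  F gray
    B gray
      E gray
        A gray
          A→D: D black — skip
          A→M: M black — skip
        A black
        E→D: D black — skip
        E→M: M black — skip
      E black
      K gray
        I gray
          I→B: B is gray → back edge
First back edge: I → B.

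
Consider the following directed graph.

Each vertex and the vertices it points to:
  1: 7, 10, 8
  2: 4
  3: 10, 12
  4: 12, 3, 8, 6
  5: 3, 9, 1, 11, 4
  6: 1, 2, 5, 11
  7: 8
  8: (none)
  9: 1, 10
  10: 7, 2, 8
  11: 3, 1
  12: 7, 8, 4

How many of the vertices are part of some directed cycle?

A vertex is on a directed cycle iff it belongs to a strongly connected component of size ≥ 2 (or has a self-loop).
The vertices on cycles are {1, 2, 3, 4, 5, 6, 9, 10, 11, 12} — 10 in total.

10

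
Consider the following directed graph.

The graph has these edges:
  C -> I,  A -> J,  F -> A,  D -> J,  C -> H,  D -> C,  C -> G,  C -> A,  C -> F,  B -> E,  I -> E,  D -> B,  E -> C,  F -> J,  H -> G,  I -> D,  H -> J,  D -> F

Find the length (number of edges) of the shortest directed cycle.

For each vertex v, BFS finds the shortest path from v back to v.
The shortest such closed walk is C → I → D → C, length 3.

3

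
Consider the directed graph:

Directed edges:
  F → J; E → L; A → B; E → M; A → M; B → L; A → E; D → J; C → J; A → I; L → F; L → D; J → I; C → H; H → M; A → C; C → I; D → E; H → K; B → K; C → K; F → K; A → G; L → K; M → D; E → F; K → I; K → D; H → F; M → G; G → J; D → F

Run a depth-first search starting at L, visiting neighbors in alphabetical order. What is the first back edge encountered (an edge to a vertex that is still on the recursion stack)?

DFS from L (visiting neighbors in alphabetical order); mark gray on enter, black on exit:
L gray
  D gray
    E gray
      F gray
        J gray
          I gray
          I black
        J black
        K gray
          K→D: D is gray → back edge
First back edge: K → D.

K→D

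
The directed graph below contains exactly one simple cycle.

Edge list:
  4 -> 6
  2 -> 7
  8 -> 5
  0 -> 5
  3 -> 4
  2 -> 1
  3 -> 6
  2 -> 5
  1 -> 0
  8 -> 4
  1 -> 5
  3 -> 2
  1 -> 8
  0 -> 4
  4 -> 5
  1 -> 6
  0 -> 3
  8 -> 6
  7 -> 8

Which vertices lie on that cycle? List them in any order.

DFS with gray/black marking from 3:
3 gray
  4 gray
    5 gray
    5 black
    6 gray
    6 black
  4 black
  3→6: 6 black — skip
  2 gray
    1 gray
      0 gray
        0→5: 5 black — skip
        0→4: 4 black — skip
        0→3: 3 is gray → back edge
Back edge closes the cycle 3 → 2 → 1 → 0 → 3; its vertices are {0, 1, 2, 3}.

0, 1, 2, 3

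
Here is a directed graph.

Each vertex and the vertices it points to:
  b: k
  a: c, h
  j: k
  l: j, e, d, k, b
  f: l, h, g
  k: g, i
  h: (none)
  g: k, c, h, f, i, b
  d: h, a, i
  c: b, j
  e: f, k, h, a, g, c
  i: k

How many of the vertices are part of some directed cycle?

11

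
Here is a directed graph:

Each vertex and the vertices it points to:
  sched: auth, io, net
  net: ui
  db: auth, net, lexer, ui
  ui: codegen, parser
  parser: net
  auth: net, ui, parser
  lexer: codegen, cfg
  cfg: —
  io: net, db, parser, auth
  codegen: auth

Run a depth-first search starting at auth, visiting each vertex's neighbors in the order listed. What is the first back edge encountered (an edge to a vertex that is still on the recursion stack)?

DFS from auth (visiting each vertex's neighbors in the order listed); mark gray on enter, black on exit:
auth gray
  net gray
    ui gray
      codegen gray
        codegen→auth: auth is gray → back edge
First back edge: codegen → auth.

codegen→auth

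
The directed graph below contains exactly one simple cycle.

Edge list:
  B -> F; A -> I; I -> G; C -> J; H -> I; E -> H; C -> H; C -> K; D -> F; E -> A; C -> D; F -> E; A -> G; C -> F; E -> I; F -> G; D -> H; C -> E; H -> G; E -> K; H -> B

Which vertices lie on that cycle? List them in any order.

B, E, F, H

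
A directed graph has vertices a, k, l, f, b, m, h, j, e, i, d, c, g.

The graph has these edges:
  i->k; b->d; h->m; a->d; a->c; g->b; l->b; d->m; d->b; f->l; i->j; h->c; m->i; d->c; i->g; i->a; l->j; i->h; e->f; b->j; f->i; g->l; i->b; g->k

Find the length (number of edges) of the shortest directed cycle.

2

For each vertex v, BFS finds the shortest path from v back to v.
The shortest such closed walk is b → d → b, length 2.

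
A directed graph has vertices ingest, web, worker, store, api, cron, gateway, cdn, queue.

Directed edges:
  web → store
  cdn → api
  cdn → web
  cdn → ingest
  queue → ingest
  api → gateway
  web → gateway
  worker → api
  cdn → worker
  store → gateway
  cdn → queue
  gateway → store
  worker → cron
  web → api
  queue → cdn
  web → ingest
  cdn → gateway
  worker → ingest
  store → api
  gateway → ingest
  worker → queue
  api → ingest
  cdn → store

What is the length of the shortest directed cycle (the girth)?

2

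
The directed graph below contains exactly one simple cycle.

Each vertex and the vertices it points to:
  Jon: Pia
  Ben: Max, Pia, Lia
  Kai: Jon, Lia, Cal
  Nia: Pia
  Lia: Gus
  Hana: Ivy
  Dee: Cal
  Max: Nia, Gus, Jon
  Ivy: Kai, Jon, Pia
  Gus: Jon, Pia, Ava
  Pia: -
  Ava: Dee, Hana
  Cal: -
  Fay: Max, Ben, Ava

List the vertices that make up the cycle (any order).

Ava, Gus, Ivy, Kai, Lia, Hana

DFS with gray/black marking from Ava:
Ava gray
  Dee gray
    Cal gray
    Cal black
  Dee black
  Hana gray
    Ivy gray
      Kai gray
        Jon gray
          Pia gray
          Pia black
        Jon black
        Lia gray
          Gus gray
            Gus→Jon: Jon black — skip
            Gus→Pia: Pia black — skip
            Gus→Ava: Ava is gray → back edge
Back edge closes the cycle Ava → Hana → Ivy → Kai → Lia → Gus → Ava; its vertices are {Ava, Gus, Ivy, Kai, Lia, Hana}.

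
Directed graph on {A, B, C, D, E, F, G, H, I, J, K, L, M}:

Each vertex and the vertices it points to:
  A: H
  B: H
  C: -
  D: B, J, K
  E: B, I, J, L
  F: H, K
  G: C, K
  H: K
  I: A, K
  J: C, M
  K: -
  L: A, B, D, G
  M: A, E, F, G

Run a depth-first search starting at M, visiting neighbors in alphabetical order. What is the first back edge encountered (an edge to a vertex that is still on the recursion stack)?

J->M

DFS from M (visiting neighbors in alphabetical order); mark gray on enter, black on exit:
M gray
  A gray
    H gray
      K gray
      K black
    H black
  A black
  E gray
    B gray
      B→H: H black — skip
    B black
    I gray
      I→A: A black — skip
      I→K: K black — skip
    I black
    J gray
      C gray
      C black
      J→M: M is gray → back edge
First back edge: J → M.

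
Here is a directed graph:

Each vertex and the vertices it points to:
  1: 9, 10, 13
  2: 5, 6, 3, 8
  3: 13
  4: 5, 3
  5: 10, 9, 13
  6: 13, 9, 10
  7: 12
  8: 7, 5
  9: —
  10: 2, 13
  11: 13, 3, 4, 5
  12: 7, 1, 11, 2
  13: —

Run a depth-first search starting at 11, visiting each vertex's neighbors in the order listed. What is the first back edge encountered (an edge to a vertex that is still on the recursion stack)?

2→5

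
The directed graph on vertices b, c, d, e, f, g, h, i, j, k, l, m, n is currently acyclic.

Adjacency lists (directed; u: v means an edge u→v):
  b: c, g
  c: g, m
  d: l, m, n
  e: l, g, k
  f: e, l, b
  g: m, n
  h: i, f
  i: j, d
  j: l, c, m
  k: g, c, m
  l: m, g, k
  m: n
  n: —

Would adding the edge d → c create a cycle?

No

Adding d→c creates a cycle iff c can already reach d.
Explore from c: no path reaches d. The graph stays acyclic.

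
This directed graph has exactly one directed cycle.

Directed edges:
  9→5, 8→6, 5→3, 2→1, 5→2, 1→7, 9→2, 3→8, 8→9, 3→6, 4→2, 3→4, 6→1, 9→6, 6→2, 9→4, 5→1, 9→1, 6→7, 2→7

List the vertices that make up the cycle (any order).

3, 5, 8, 9

DFS with gray/black marking from 8:
8 gray
  9 gray
    4 gray
      2 gray
        7 gray
        7 black
        1 gray
          1→7: 7 black — skip
        1 black
      2 black
    4 black
    9→2: 2 black — skip
    6 gray
      6→2: 2 black — skip
      6→7: 7 black — skip
      6→1: 1 black — skip
    6 black
    9→1: 1 black — skip
    5 gray
      5→2: 2 black — skip
      3 gray
        3→8: 8 is gray → back edge
Back edge closes the cycle 8 → 9 → 5 → 3 → 8; its vertices are {3, 5, 8, 9}.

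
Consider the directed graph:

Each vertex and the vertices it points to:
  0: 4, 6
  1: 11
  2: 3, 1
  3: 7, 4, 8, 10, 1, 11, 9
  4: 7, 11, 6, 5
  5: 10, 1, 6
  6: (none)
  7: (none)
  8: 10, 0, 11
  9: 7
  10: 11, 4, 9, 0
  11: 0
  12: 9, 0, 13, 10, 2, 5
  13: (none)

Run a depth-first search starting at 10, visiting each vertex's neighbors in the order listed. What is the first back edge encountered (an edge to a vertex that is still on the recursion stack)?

DFS from 10 (visiting each vertex's neighbors in the order listed); mark gray on enter, black on exit:
10 gray
  11 gray
    0 gray
      4 gray
        7 gray
        7 black
        4→11: 11 is gray → back edge
First back edge: 4 → 11.

4→11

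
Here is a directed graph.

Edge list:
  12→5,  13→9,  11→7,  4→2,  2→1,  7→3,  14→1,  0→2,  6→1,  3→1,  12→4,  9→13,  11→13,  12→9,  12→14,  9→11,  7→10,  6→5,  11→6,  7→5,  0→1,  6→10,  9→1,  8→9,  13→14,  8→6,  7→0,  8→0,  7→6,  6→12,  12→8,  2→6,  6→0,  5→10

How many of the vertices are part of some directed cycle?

10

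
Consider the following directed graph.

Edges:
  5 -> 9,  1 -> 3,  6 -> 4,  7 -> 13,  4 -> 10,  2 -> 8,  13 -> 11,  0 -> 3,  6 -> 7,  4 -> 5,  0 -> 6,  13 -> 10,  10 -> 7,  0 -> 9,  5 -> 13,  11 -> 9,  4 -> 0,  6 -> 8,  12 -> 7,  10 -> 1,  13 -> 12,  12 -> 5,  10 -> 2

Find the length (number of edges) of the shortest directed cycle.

3

For each vertex v, BFS finds the shortest path from v back to v.
The shortest such closed walk is 4 → 0 → 6 → 4, length 3.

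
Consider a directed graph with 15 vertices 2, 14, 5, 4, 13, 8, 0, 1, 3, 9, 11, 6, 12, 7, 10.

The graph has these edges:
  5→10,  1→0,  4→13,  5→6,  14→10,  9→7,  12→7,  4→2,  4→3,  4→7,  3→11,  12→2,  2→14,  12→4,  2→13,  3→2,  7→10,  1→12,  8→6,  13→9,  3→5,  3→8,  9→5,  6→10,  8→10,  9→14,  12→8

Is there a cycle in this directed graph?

DFS with white/gray/black marking, starting from 5:
5 gray
  10 gray
  10 black
  6 gray
    6→10: 10 black — skip
  6 black
5 black
2 gray
  13 gray
    9 gray
      7 gray
        7→10: 10 black — skip
      7 black
      9→5: 5 black — skip
      14 gray
        14→10: 10 black — skip
      14 black
    9 black
  13 black
  2→14: 14 black — skip
2 black
4 gray
  4→13: 13 black — skip
  4→2: 2 black — skip
  3 gray
    3→2: 2 black — skip
    8 gray
      8→10: 10 black — skip
      8→6: 6 black — skip
    8 black
    3→5: 5 black — skip
    11 gray
    11 black
  3 black
  4→7: 7 black — skip
4 black
0 gray
0 black
1 gray
  12 gray
    12→8: 8 black — skip
    12→2: 2 black — skip
    12→7: 7 black — skip
    12→4: 4 black — skip
  12 black
  1→0: 0 black — skip
1 black
Every edge goes to a white or black vertex — no back edge, so the graph is acyclic.

No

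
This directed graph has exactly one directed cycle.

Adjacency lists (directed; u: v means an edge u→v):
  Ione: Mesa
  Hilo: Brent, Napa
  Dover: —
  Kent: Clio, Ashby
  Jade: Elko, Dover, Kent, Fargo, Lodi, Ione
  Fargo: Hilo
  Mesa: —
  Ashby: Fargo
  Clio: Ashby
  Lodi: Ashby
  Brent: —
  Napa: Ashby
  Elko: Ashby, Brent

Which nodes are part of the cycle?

DFS with gray/black marking from Fargo:
Fargo gray
  Hilo gray
    Brent gray
    Brent black
    Napa gray
      Ashby gray
        Ashby→Fargo: Fargo is gray → back edge
Back edge closes the cycle Fargo → Hilo → Napa → Ashby → Fargo; its vertices are {Hilo, Napa, Ashby, Fargo}.

Hilo, Napa, Ashby, Fargo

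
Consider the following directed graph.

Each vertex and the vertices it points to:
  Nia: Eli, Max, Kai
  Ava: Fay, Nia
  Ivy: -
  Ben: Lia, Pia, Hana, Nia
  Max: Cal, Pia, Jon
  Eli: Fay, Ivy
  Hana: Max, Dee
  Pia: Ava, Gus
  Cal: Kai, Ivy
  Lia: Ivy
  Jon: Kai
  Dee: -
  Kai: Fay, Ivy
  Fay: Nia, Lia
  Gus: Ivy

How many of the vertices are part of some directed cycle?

9

A vertex is on a directed cycle iff it belongs to a strongly connected component of size ≥ 2 (or has a self-loop).
The vertices on cycles are {Ava, Cal, Eli, Fay, Jon, Kai, Max, Nia, Pia} — 9 in total.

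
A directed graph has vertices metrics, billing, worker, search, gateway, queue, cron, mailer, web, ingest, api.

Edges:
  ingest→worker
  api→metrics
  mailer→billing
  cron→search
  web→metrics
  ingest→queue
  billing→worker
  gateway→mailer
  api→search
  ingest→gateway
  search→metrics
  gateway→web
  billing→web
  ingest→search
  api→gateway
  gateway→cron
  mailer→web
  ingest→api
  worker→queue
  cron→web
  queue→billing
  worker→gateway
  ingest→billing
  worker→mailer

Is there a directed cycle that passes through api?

No

api lies on a cycle iff there is a path from api back to itself.
Exploring from api, it never reaches itself; equivalently, its strongly connected component is a singleton.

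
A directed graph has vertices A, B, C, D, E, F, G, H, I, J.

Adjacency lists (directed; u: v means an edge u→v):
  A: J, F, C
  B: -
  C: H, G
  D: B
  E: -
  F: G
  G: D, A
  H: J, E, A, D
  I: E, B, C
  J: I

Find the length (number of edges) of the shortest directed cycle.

For each vertex v, BFS finds the shortest path from v back to v.
The shortest such closed walk is A → C → G → A, length 3.

3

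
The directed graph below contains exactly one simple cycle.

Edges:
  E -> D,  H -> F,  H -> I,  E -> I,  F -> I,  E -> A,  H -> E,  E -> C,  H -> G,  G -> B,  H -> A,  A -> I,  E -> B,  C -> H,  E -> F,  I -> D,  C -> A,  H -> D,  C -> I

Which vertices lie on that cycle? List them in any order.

C, E, H

DFS with gray/black marking from H:
H gray
  A gray
    I gray
      D gray
      D black
    I black
  A black
  E gray
    B gray
    B black
    E→D: D black — skip
    E→I: I black — skip
    C gray
      C→H: H is gray → back edge
Back edge closes the cycle H → E → C → H; its vertices are {C, E, H}.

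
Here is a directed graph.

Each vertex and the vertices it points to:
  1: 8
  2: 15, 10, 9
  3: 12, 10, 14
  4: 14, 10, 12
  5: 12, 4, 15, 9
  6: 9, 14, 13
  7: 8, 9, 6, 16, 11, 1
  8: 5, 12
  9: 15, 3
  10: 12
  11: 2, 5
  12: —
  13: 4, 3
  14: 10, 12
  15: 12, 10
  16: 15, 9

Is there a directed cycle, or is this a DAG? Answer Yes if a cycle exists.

No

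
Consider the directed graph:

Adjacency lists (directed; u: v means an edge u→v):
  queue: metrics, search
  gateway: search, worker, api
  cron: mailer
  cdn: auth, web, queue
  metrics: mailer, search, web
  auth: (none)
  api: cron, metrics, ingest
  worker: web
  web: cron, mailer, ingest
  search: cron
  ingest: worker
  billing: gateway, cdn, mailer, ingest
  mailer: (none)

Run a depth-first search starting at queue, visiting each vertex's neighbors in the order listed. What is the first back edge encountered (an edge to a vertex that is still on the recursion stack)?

worker→web

DFS from queue (visiting each vertex's neighbors in the order listed); mark gray on enter, black on exit:
queue gray
  metrics gray
    mailer gray
    mailer black
    search gray
      cron gray
        cron→mailer: mailer black — skip
      cron black
    search black
    web gray
      web→cron: cron black — skip
      web→mailer: mailer black — skip
      ingest gray
        worker gray
          worker→web: web is gray → back edge
First back edge: worker → web.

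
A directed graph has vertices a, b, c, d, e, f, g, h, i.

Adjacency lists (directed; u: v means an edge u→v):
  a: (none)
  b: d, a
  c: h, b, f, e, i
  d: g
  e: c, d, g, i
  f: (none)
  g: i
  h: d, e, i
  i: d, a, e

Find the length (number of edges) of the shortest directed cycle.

2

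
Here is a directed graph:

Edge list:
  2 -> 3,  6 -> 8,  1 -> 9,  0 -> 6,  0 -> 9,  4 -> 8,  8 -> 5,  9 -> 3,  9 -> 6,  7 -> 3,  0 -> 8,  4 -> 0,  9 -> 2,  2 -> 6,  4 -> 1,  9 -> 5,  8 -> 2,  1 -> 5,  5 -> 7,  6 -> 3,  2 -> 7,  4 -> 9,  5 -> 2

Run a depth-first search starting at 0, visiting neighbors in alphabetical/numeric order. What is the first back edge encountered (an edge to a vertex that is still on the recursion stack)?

DFS from 0 (visiting neighbors in alphabetical/numeric order); mark gray on enter, black on exit:
0 gray
  6 gray
    3 gray
    3 black
    8 gray
      2 gray
        2→3: 3 black — skip
        2→6: 6 is gray → back edge
First back edge: 2 → 6.

2->6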